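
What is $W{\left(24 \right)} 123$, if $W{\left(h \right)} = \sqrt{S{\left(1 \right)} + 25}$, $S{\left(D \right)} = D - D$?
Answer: $615$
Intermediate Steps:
$S{\left(D \right)} = 0$
$W{\left(h \right)} = 5$ ($W{\left(h \right)} = \sqrt{0 + 25} = \sqrt{25} = 5$)
$W{\left(24 \right)} 123 = 5 \cdot 123 = 615$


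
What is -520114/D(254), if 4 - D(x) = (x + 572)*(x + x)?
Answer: 260057/209802 ≈ 1.2395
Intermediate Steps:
D(x) = 4 - 2*x*(572 + x) (D(x) = 4 - (x + 572)*(x + x) = 4 - (572 + x)*2*x = 4 - 2*x*(572 + x))
-520114/D(254) = -520114/(4 - 1144*254 - 2*254**2) = -520114/(4 - 290576 - 2*64516) = -520114/(4 - 290576 - 129032) = -520114/(-419604) = -520114*(-1/419604) = 260057/209802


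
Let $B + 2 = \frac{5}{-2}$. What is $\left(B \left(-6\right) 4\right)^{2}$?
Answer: $11664$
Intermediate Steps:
$B = - \frac{9}{2}$ ($B = -2 + \frac{5}{-2} = -2 + 5 \left(- \frac{1}{2}\right) = -2 - \frac{5}{2} = - \frac{9}{2} \approx -4.5$)
$\left(B \left(-6\right) 4\right)^{2} = \left(\left(- \frac{9}{2}\right) \left(-6\right) 4\right)^{2} = \left(27 \cdot 4\right)^{2} = 108^{2} = 11664$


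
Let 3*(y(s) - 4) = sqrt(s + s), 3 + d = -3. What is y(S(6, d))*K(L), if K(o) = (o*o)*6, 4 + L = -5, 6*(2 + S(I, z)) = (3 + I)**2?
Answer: 1944 + 162*sqrt(23) ≈ 2720.9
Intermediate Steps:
d = -6 (d = -3 - 3 = -6)
S(I, z) = -2 + (3 + I)**2/6
L = -9 (L = -4 - 5 = -9)
K(o) = 6*o**2 (K(o) = o**2*6 = 6*o**2)
y(s) = 4 + sqrt(2)*sqrt(s)/3 (y(s) = 4 + sqrt(s + s)/3 = 4 + sqrt(2*s)/3 = 4 + (sqrt(2)*sqrt(s))/3 = 4 + sqrt(2)*sqrt(s)/3)
y(S(6, d))*K(L) = (4 + sqrt(2)*sqrt(-2 + (3 + 6)**2/6)/3)*(6*(-9)**2) = (4 + sqrt(2)*sqrt(-2 + (1/6)*9**2)/3)*(6*81) = (4 + sqrt(2)*sqrt(-2 + (1/6)*81)/3)*486 = (4 + sqrt(2)*sqrt(-2 + 27/2)/3)*486 = (4 + sqrt(2)*sqrt(23/2)/3)*486 = (4 + sqrt(2)*(sqrt(46)/2)/3)*486 = (4 + sqrt(23)/3)*486 = 1944 + 162*sqrt(23)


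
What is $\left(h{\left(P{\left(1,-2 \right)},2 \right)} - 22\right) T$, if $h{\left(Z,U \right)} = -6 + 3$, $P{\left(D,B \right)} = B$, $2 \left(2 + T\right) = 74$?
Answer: $-875$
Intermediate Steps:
$T = 35$ ($T = -2 + \frac{1}{2} \cdot 74 = -2 + 37 = 35$)
$h{\left(Z,U \right)} = -3$
$\left(h{\left(P{\left(1,-2 \right)},2 \right)} - 22\right) T = \left(-3 - 22\right) 35 = \left(-25\right) 35 = -875$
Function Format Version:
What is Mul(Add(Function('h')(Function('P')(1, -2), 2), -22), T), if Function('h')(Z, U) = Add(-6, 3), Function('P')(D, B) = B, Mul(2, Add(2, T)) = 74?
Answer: -875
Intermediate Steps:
T = 35 (T = Add(-2, Mul(Rational(1, 2), 74)) = Add(-2, 37) = 35)
Function('h')(Z, U) = -3
Mul(Add(Function('h')(Function('P')(1, -2), 2), -22), T) = Mul(Add(-3, -22), 35) = Mul(-25, 35) = -875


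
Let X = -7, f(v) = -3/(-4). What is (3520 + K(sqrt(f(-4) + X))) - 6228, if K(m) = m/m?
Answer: -2707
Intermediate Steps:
f(v) = 3/4 (f(v) = -3*(-1/4) = 3/4)
K(m) = 1
(3520 + K(sqrt(f(-4) + X))) - 6228 = (3520 + 1) - 6228 = 3521 - 6228 = -2707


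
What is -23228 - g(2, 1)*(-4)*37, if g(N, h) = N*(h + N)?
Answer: -22340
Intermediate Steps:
g(N, h) = N*(N + h)
-23228 - g(2, 1)*(-4)*37 = -23228 - (2*(2 + 1))*(-4)*37 = -23228 - (2*3)*(-4)*37 = -23228 - 6*(-4)*37 = -23228 - (-24)*37 = -23228 - 1*(-888) = -23228 + 888 = -22340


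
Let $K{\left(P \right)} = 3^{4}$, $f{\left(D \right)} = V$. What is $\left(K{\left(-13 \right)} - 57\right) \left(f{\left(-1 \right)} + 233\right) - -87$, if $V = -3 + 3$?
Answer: $5679$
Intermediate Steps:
$V = 0$
$f{\left(D \right)} = 0$
$K{\left(P \right)} = 81$
$\left(K{\left(-13 \right)} - 57\right) \left(f{\left(-1 \right)} + 233\right) - -87 = \left(81 - 57\right) \left(0 + 233\right) - -87 = 24 \cdot 233 + 87 = 5592 + 87 = 5679$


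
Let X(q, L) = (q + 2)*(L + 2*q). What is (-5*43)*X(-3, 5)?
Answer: -215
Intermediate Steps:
X(q, L) = (2 + q)*(L + 2*q)
(-5*43)*X(-3, 5) = (-5*43)*(2*5 + 2*(-3)**2 + 4*(-3) + 5*(-3)) = -215*(10 + 2*9 - 12 - 15) = -215*(10 + 18 - 12 - 15) = -215*1 = -215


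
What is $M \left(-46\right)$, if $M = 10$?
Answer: $-460$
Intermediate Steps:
$M \left(-46\right) = 10 \left(-46\right) = -460$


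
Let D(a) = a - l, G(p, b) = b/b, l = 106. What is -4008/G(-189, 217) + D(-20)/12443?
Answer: -49871670/12443 ≈ -4008.0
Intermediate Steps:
G(p, b) = 1
D(a) = -106 + a (D(a) = a - 1*106 = a - 106 = -106 + a)
-4008/G(-189, 217) + D(-20)/12443 = -4008/1 + (-106 - 20)/12443 = -4008*1 - 126*1/12443 = -4008 - 126/12443 = -49871670/12443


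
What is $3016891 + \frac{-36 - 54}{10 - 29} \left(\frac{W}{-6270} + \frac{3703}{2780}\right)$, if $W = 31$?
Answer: $\frac{3330467556247}{1103938} \approx 3.0169 \cdot 10^{6}$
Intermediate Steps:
$3016891 + \frac{-36 - 54}{10 - 29} \left(\frac{W}{-6270} + \frac{3703}{2780}\right) = 3016891 + \frac{-36 - 54}{10 - 29} \left(\frac{31}{-6270} + \frac{3703}{2780}\right) = 3016891 + - \frac{90}{-19} \left(31 \left(- \frac{1}{6270}\right) + 3703 \cdot \frac{1}{2780}\right) = 3016891 + \left(-90\right) \left(- \frac{1}{19}\right) \left(- \frac{31}{6270} + \frac{3703}{2780}\right) = 3016891 + \frac{90}{19} \cdot \frac{2313163}{1743060} = 3016891 + \frac{6939489}{1103938} = \frac{3330467556247}{1103938}$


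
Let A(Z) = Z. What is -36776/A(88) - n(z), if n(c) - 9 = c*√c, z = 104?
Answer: -4696/11 - 208*√26 ≈ -1487.5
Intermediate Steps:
n(c) = 9 + c^(3/2) (n(c) = 9 + c*√c = 9 + c^(3/2))
-36776/A(88) - n(z) = -36776/88 - (9 + 104^(3/2)) = -36776*1/88 - (9 + 208*√26) = -4597/11 + (-9 - 208*√26) = -4696/11 - 208*√26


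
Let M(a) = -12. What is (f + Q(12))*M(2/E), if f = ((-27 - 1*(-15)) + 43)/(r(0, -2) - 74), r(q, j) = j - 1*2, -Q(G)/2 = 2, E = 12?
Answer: 686/13 ≈ 52.769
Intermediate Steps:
Q(G) = -4 (Q(G) = -2*2 = -4)
r(q, j) = -2 + j (r(q, j) = j - 2 = -2 + j)
f = -31/78 (f = ((-27 - 1*(-15)) + 43)/((-2 - 2) - 74) = ((-27 + 15) + 43)/(-4 - 74) = (-12 + 43)/(-78) = 31*(-1/78) = -31/78 ≈ -0.39744)
(f + Q(12))*M(2/E) = (-31/78 - 4)*(-12) = -343/78*(-12) = 686/13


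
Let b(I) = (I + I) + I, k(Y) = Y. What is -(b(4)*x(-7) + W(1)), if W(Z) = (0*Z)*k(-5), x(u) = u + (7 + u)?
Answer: 84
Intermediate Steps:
x(u) = 7 + 2*u
W(Z) = 0 (W(Z) = (0*Z)*(-5) = 0*(-5) = 0)
b(I) = 3*I (b(I) = 2*I + I = 3*I)
-(b(4)*x(-7) + W(1)) = -((3*4)*(7 + 2*(-7)) + 0) = -(12*(7 - 14) + 0) = -(12*(-7) + 0) = -(-84 + 0) = -1*(-84) = 84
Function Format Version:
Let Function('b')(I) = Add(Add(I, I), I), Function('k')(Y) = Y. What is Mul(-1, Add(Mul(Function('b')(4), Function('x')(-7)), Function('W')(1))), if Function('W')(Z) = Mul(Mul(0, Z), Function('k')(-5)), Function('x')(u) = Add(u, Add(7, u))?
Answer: 84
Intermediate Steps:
Function('x')(u) = Add(7, Mul(2, u))
Function('W')(Z) = 0 (Function('W')(Z) = Mul(Mul(0, Z), -5) = Mul(0, -5) = 0)
Function('b')(I) = Mul(3, I) (Function('b')(I) = Add(Mul(2, I), I) = Mul(3, I))
Mul(-1, Add(Mul(Function('b')(4), Function('x')(-7)), Function('W')(1))) = Mul(-1, Add(Mul(Mul(3, 4), Add(7, Mul(2, -7))), 0)) = Mul(-1, Add(Mul(12, Add(7, -14)), 0)) = Mul(-1, Add(Mul(12, -7), 0)) = Mul(-1, Add(-84, 0)) = Mul(-1, -84) = 84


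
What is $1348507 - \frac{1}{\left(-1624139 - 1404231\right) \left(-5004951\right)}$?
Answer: $\frac{20439109503538914089}{15156843459870} \approx 1.3485 \cdot 10^{6}$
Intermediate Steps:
$1348507 - \frac{1}{\left(-1624139 - 1404231\right) \left(-5004951\right)} = 1348507 - \frac{1}{-3028370} \left(- \frac{1}{5004951}\right) = 1348507 - \left(- \frac{1}{3028370}\right) \left(- \frac{1}{5004951}\right) = 1348507 - \frac{1}{15156843459870} = \frac{20439109503538914089}{15156843459870}$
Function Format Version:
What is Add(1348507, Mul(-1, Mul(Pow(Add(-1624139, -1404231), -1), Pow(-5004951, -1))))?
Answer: Rational(20439109503538914089, 15156843459870) ≈ 1.3485e+6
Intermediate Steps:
Add(1348507, Mul(-1, Mul(Pow(Add(-1624139, -1404231), -1), Pow(-5004951, -1)))) = Add(1348507, Mul(-1, Mul(Pow(-3028370, -1), Rational(-1, 5004951)))) = Add(1348507, Mul(-1, Mul(Rational(-1, 3028370), Rational(-1, 5004951)))) = Add(1348507, Mul(-1, Rational(1, 15156843459870))) = Add(1348507, Rational(-1, 15156843459870)) = Rational(20439109503538914089, 15156843459870)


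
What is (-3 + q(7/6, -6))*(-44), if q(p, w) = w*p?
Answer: 440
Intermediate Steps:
q(p, w) = p*w
(-3 + q(7/6, -6))*(-44) = (-3 + (7/6)*(-6))*(-44) = (-3 - 7)*(-44) = -10*(-44) = 440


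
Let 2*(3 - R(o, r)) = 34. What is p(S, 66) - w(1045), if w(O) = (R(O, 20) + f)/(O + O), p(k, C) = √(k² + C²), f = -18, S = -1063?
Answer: 16/1045 + 85*√157 ≈ 1065.1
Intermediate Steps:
R(o, r) = -14 (R(o, r) = 3 - ½*34 = 3 - 17 = -14)
p(k, C) = √(C² + k²)
w(O) = -16/O (w(O) = (-14 - 18)/(O + O) = -32*1/(2*O) = -16/O)
p(S, 66) - w(1045) = √(66² + (-1063)²) - (-16)/1045 = √(4356 + 1129969) - (-16)/1045 = √1134325 - 1*(-16/1045) = 85*√157 + 16/1045 = 16/1045 + 85*√157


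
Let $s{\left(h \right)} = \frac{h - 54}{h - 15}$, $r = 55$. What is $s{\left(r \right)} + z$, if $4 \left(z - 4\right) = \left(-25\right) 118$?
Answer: $- \frac{29339}{40} \approx -733.47$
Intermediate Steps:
$z = - \frac{1467}{2}$ ($z = 4 + \frac{\left(-25\right) 118}{4} = 4 + \frac{1}{4} \left(-2950\right) = 4 - \frac{1475}{2} = - \frac{1467}{2} \approx -733.5$)
$s{\left(h \right)} = \frac{-54 + h}{-15 + h}$
$s{\left(r \right)} + z = \frac{-54 + 55}{-15 + 55} - \frac{1467}{2} = \frac{1}{40} \cdot 1 - \frac{1467}{2} = \frac{1}{40} - \frac{1467}{2} = - \frac{29339}{40}$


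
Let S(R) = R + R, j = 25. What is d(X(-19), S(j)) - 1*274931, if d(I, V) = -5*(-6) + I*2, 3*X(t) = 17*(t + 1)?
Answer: -275105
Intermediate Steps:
S(R) = 2*R
X(t) = 17/3 + 17*t/3 (X(t) = (17*(t + 1))/3 = (17*(1 + t))/3 = (17 + 17*t)/3 = 17/3 + 17*t/3)
d(I, V) = 30 + 2*I
d(X(-19), S(j)) - 1*274931 = (30 + 2*(17/3 + (17/3)*(-19))) - 1*274931 = (30 + 2*(17/3 - 323/3)) - 274931 = (30 + 2*(-102)) - 274931 = (30 - 204) - 274931 = -174 - 274931 = -275105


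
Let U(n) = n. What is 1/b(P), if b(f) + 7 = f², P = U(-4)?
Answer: ⅑ ≈ 0.11111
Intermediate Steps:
P = -4
b(f) = -7 + f²
1/b(P) = 1/(-7 + (-4)²) = 1/(-7 + 16) = 1/9 = ⅑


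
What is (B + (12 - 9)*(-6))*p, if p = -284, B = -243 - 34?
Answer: 83780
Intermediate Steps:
B = -277
(B + (12 - 9)*(-6))*p = (-277 + (12 - 9)*(-6))*(-284) = (-277 + 3*(-6))*(-284) = (-277 - 18)*(-284) = -295*(-284) = 83780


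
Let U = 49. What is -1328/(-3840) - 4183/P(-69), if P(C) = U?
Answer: -999853/11760 ≈ -85.021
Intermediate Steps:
P(C) = 49
-1328/(-3840) - 4183/P(-69) = -1328/(-3840) - 4183/49 = -1328*(-1/3840) - 4183*1/49 = 83/240 - 4183/49 = -999853/11760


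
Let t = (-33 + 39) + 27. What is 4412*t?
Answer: 145596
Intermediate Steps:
t = 33 (t = 6 + 27 = 33)
4412*t = 4412*33 = 145596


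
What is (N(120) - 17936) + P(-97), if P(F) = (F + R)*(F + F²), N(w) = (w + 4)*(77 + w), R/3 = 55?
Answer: 639708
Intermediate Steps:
R = 165 (R = 3*55 = 165)
N(w) = (4 + w)*(77 + w)
P(F) = (165 + F)*(F + F²) (P(F) = (F + 165)*(F + F²) = (165 + F)*(F + F²))
(N(120) - 17936) + P(-97) = ((308 + 120² + 81*120) - 17936) - 97*(165 + (-97)² + 166*(-97)) = ((308 + 14400 + 9720) - 17936) - 97*(165 + 9409 - 16102) = (24428 - 17936) - 97*(-6528) = 6492 + 633216 = 639708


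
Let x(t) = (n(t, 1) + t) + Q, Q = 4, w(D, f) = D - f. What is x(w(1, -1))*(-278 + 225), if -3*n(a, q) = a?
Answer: -848/3 ≈ -282.67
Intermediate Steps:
n(a, q) = -a/3
x(t) = 4 + 2*t/3 (x(t) = (-t/3 + t) + 4 = 2*t/3 + 4 = 4 + 2*t/3)
x(w(1, -1))*(-278 + 225) = (4 + 2*(1 - 1*(-1))/3)*(-278 + 225) = (4 + 2*(1 + 1)/3)*(-53) = (4 + (⅔)*2)*(-53) = (4 + 4/3)*(-53) = (16/3)*(-53) = -848/3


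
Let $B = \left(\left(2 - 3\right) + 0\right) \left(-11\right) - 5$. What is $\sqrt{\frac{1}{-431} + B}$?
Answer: $\frac{\sqrt{1114135}}{431} \approx 2.449$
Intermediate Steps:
$B = 6$ ($B = \left(-1 + 0\right) \left(-11\right) - 5 = \left(-1\right) \left(-11\right) - 5 = 11 - 5 = 6$)
$\sqrt{\frac{1}{-431} + B} = \sqrt{\frac{1}{-431} + 6} = \sqrt{- \frac{1}{431} + 6} = \sqrt{\frac{2585}{431}} = \frac{\sqrt{1114135}}{431}$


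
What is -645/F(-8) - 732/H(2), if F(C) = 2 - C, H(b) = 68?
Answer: -2559/34 ≈ -75.265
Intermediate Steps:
-645/F(-8) - 732/H(2) = -645/(2 - 1*(-8)) - 732/68 = -645/(2 + 8) - 732*1/68 = -645/10 - 183/17 = -645*⅒ - 183/17 = -129/2 - 183/17 = -2559/34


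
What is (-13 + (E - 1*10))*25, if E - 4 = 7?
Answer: -300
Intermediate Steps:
E = 11 (E = 4 + 7 = 11)
(-13 + (E - 1*10))*25 = (-13 + (11 - 1*10))*25 = (-13 + (11 - 10))*25 = (-13 + 1)*25 = -12*25 = -300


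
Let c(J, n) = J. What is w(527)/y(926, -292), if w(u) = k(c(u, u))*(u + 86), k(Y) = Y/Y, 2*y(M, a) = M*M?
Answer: 613/428738 ≈ 0.0014298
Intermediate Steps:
y(M, a) = M**2/2 (y(M, a) = (M*M)/2 = M**2/2)
k(Y) = 1
w(u) = 86 + u (w(u) = 1*(u + 86) = 1*(86 + u) = 86 + u)
w(527)/y(926, -292) = (86 + 527)/(((1/2)*926**2)) = 613/(((1/2)*857476)) = 613/428738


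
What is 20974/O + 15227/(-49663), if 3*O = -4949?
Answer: -3200253709/245782187 ≈ -13.021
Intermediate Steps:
O = -4949/3 (O = (1/3)*(-4949) = -4949/3 ≈ -1649.7)
20974/O + 15227/(-49663) = 20974/(-4949/3) + 15227/(-49663) = 20974*(-3/4949) + 15227*(-1/49663) = -62922/4949 - 15227/49663 = -3200253709/245782187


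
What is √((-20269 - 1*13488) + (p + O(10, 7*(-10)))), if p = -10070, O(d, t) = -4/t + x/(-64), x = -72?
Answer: 17*I*√2972270/140 ≈ 209.35*I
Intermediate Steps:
O(d, t) = 9/8 - 4/t (O(d, t) = -4/t - 72/(-64) = -4/t - 72*(-1/64) = -4/t + 9/8 = 9/8 - 4/t)
√((-20269 - 1*13488) + (p + O(10, 7*(-10)))) = √((-20269 - 1*13488) + (-10070 + (9/8 - 4/(7*(-10))))) = √((-20269 - 13488) + (-10070 + (9/8 - 4/(-70)))) = √(-33757 + (-10070 + (9/8 - 4*(-1/70)))) = √(-33757 + (-10070 + (9/8 + 2/35))) = √(-33757 + (-10070 + 331/280)) = √(-33757 - 2819269/280) = √(-12271229/280) = 17*I*√2972270/140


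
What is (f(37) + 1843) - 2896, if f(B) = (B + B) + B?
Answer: -942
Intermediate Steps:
f(B) = 3*B (f(B) = 2*B + B = 3*B)
(f(37) + 1843) - 2896 = (3*37 + 1843) - 2896 = (111 + 1843) - 2896 = 1954 - 2896 = -942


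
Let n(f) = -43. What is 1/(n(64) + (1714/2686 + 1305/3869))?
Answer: -5196067/218362533 ≈ -0.023796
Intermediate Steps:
1/(n(64) + (1714/2686 + 1305/3869)) = 1/(-43 + (1714/2686 + 1305/3869)) = 1/(-43 + (1714*(1/2686) + 1305*(1/3869))) = 1/(-43 + (857/1343 + 1305/3869)) = 1/(-43 + 5068348/5196067) = 1/(-218362533/5196067) = -5196067/218362533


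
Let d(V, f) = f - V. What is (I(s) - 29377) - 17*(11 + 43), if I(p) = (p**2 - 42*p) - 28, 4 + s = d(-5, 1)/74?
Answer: -41265832/1369 ≈ -30143.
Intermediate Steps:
s = -145/37 (s = -4 + (1 - 1*(-5))/74 = -4 + (1 + 5)*(1/74) = -4 + 6*(1/74) = -4 + 3/37 = -145/37 ≈ -3.9189)
I(p) = -28 + p**2 - 42*p
(I(s) - 29377) - 17*(11 + 43) = ((-28 + (-145/37)**2 - 42*(-145/37)) - 29377) - 17*(11 + 43) = ((-28 + 21025/1369 + 6090/37) - 29377) - 17*54 = (208023/1369 - 29377) - 918 = -40009090/1369 - 918 = -41265832/1369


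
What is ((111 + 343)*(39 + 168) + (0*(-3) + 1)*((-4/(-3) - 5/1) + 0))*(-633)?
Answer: -59485753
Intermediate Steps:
((111 + 343)*(39 + 168) + (0*(-3) + 1)*((-4/(-3) - 5/1) + 0))*(-633) = (454*207 + (0 + 1)*((-4*(-⅓) - 5*1) + 0))*(-633) = (93978 + 1*((4/3 - 5) + 0))*(-633) = (93978 + 1*(-11/3 + 0))*(-633) = (93978 + 1*(-11/3))*(-633) = (93978 - 11/3)*(-633) = (281923/3)*(-633) = -59485753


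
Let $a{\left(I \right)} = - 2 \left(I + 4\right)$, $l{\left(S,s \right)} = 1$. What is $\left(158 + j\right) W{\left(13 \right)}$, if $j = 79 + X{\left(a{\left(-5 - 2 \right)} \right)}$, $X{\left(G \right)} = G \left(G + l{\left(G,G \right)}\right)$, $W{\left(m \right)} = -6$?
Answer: $-1674$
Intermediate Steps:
$a{\left(I \right)} = -8 - 2 I$ ($a{\left(I \right)} = - 2 \left(4 + I\right) = -8 - 2 I$)
$X{\left(G \right)} = G \left(1 + G\right)$ ($X{\left(G \right)} = G \left(G + 1\right) = G \left(1 + G\right)$)
$j = 121$ ($j = 79 + \left(-8 - 2 \left(-5 - 2\right)\right) \left(1 - \left(8 + 2 \left(-5 - 2\right)\right)\right) = 79 + \left(-8 - -14\right) \left(1 - -6\right) = 79 + \left(-8 + 14\right) \left(1 + \left(-8 + 14\right)\right) = 79 + 6 \left(1 + 6\right) = 79 + 6 \cdot 7 = 79 + 42 = 121$)
$\left(158 + j\right) W{\left(13 \right)} = \left(158 + 121\right) \left(-6\right) = 279 \left(-6\right) = -1674$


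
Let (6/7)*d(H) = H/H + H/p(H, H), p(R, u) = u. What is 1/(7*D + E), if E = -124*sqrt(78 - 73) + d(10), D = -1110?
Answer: -69909/542337889 + 1116*sqrt(5)/542337889 ≈ -0.00012430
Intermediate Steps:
d(H) = 7/3 (d(H) = 7*(H/H + H/H)/6 = 7*(1 + 1)/6 = (7/6)*2 = 7/3)
E = 7/3 - 124*sqrt(5) (E = -124*sqrt(78 - 73) + 7/3 = -124*sqrt(5) + 7/3 = 7/3 - 124*sqrt(5) ≈ -274.94)
1/(7*D + E) = 1/(7*(-1110) + (7/3 - 124*sqrt(5))) = 1/(-7770 + (7/3 - 124*sqrt(5))) = 1/(-23303/3 - 124*sqrt(5))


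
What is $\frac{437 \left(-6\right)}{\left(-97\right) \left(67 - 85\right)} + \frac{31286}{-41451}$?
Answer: $- \frac{3024257}{1340249} \approx -2.2565$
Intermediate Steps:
$\frac{437 \left(-6\right)}{\left(-97\right) \left(67 - 85\right)} + \frac{31286}{-41451} = - \frac{2622}{\left(-97\right) \left(-18\right)} + 31286 \left(- \frac{1}{41451}\right) = - \frac{2622}{1746} - \frac{31286}{41451} = \left(-2622\right) \frac{1}{1746} - \frac{31286}{41451} = - \frac{437}{291} - \frac{31286}{41451} = - \frac{3024257}{1340249}$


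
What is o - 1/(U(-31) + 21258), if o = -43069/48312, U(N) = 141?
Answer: -307227281/344609496 ≈ -0.89152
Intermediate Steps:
o = -43069/48312 (o = -43069*1/48312 = -43069/48312 ≈ -0.89148)
o - 1/(U(-31) + 21258) = -43069/48312 - 1/(141 + 21258) = -43069/48312 - 1/21399 = -307227281/344609496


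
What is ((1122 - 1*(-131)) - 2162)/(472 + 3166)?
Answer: -909/3638 ≈ -0.24986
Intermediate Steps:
((1122 - 1*(-131)) - 2162)/(472 + 3166) = ((1122 + 131) - 2162)/3638 = (1253 - 2162)*(1/3638) = -909*1/3638 = -909/3638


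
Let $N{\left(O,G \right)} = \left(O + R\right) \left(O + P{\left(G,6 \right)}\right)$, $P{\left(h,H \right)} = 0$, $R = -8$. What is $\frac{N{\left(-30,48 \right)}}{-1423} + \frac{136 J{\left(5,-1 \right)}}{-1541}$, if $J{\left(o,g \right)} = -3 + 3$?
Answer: $- \frac{1140}{1423} \approx -0.80112$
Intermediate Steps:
$J{\left(o,g \right)} = 0$
$N{\left(O,G \right)} = O \left(-8 + O\right)$ ($N{\left(O,G \right)} = \left(O - 8\right) \left(O + 0\right) = \left(-8 + O\right) O = O \left(-8 + O\right)$)
$\frac{N{\left(-30,48 \right)}}{-1423} + \frac{136 J{\left(5,-1 \right)}}{-1541} = \frac{\left(-30\right) \left(-8 - 30\right)}{-1423} + \frac{136 \cdot 0}{-1541} = \left(-30\right) \left(-38\right) \left(- \frac{1}{1423}\right) + 0 \left(- \frac{1}{1541}\right) = 1140 \left(- \frac{1}{1423}\right) + 0 = - \frac{1140}{1423} + 0 = - \frac{1140}{1423}$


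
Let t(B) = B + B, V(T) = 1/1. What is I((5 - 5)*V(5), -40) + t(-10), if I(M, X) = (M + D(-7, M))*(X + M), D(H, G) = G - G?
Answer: -20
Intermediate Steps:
D(H, G) = 0
V(T) = 1
I(M, X) = M*(M + X) (I(M, X) = (M + 0)*(X + M) = M*(M + X))
t(B) = 2*B
I((5 - 5)*V(5), -40) + t(-10) = ((5 - 5)*1)*((5 - 5)*1 - 40) + 2*(-10) = (0*1)*(0*1 - 40) - 20 = 0*(0 - 40) - 20 = 0*(-40) - 20 = 0 - 20 = -20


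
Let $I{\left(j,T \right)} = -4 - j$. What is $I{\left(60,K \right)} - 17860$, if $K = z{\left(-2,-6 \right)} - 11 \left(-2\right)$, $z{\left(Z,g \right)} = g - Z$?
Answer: $-17924$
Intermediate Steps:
$K = 18$ ($K = \left(-6 - -2\right) - 11 \left(-2\right) = \left(-6 + 2\right) - -22 = -4 + 22 = 18$)
$I{\left(60,K \right)} - 17860 = \left(-4 - 60\right) - 17860 = -64 - 17860 = -17924$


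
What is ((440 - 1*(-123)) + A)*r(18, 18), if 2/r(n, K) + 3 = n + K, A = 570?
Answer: 206/3 ≈ 68.667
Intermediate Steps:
r(n, K) = 2/(-3 + K + n) (r(n, K) = 2/(-3 + (n + K)) = 2/(-3 + (K + n)) = 2/(-3 + K + n))
((440 - 1*(-123)) + A)*r(18, 18) = ((440 - 1*(-123)) + 570)*(2/(-3 + 18 + 18)) = ((440 + 123) + 570)*(2/33) = (563 + 570)*(2*(1/33)) = 1133*(2/33) = 206/3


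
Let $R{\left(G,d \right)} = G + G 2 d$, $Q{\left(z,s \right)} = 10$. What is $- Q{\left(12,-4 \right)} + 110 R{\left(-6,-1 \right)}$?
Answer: $650$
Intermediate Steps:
$R{\left(G,d \right)} = G + 2 G d$
$- Q{\left(12,-4 \right)} + 110 R{\left(-6,-1 \right)} = \left(-1\right) 10 + 110 \left(- 6 \left(1 + 2 \left(-1\right)\right)\right) = -10 + 110 \left(- 6 \left(1 - 2\right)\right) = -10 + 110 \left(\left(-6\right) \left(-1\right)\right) = -10 + 110 \cdot 6 = -10 + 660 = 650$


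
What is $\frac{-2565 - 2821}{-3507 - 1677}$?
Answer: $\frac{2693}{2592} \approx 1.039$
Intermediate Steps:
$\frac{-2565 - 2821}{-3507 - 1677} = - \frac{5386}{-3507 + \left(384 - 2061\right)} = - \frac{5386}{-3507 - 1677} = - \frac{5386}{-5184} = \left(-5386\right) \left(- \frac{1}{5184}\right) = \frac{2693}{2592}$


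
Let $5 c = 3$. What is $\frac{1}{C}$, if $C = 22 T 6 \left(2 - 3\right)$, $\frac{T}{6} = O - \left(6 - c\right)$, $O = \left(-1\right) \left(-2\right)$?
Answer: $\frac{5}{13464} \approx 0.00037136$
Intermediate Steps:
$c = \frac{3}{5}$ ($c = \frac{1}{5} \cdot 3 = \frac{3}{5} \approx 0.6$)
$O = 2$
$T = - \frac{102}{5}$ ($T = 6 \left(2 - \left(6 - \frac{3}{5}\right)\right) = 6 \left(2 - \frac{27}{5}\right) = 6 \left(- \frac{17}{5}\right) = - \frac{102}{5} \approx -20.4$)
$C = \frac{13464}{5}$ ($C = 22 \left(- \frac{102}{5}\right) 6 \left(2 - 3\right) = - \frac{2244 \cdot 6 \left(-1\right)}{5} = \left(- \frac{2244}{5}\right) \left(-6\right) = \frac{13464}{5} \approx 2692.8$)
$\frac{1}{C} = \frac{1}{\frac{13464}{5}} = \frac{5}{13464}$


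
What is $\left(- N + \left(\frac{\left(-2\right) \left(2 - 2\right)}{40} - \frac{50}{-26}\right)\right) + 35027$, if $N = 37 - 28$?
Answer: $\frac{455259}{13} \approx 35020.0$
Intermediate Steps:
$N = 9$
$\left(- N + \left(\frac{\left(-2\right) \left(2 - 2\right)}{40} - \frac{50}{-26}\right)\right) + 35027 = \left(\left(-1\right) 9 + \left(\frac{\left(-2\right) \left(2 - 2\right)}{40} - \frac{50}{-26}\right)\right) + 35027 = \left(-9 + \left(\left(-2\right) 0 \cdot \frac{1}{40} - - \frac{25}{13}\right)\right) + 35027 = \left(-9 + \left(0 \cdot \frac{1}{40} + \frac{25}{13}\right)\right) + 35027 = \left(-9 + \left(0 + \frac{25}{13}\right)\right) + 35027 = \left(-9 + \frac{25}{13}\right) + 35027 = - \frac{92}{13} + 35027 = \frac{455259}{13}$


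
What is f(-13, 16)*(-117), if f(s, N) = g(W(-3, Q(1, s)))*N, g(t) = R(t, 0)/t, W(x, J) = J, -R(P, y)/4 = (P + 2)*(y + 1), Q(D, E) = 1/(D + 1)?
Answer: 37440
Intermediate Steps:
Q(D, E) = 1/(1 + D)
R(P, y) = -4*(1 + y)*(2 + P) (R(P, y) = -4*(P + 2)*(y + 1) = -4*(2 + P)*(1 + y) = -4*(1 + y)*(2 + P))
g(t) = (-8 - 4*t)/t (g(t) = (-8 - 8*0 - 4*t - 4*t*0)/t = (-8 + 0 - 4*t + 0)/t = (-8 - 4*t)/t)
f(s, N) = -20*N (f(s, N) = (-4 - 8/(1/(1 + 1)))*N = (-4 - 8/(1/2))*N = (-4 - 8/½)*N = (-4 - 8*2)*N = (-4 - 16)*N = -20*N)
f(-13, 16)*(-117) = -20*16*(-117) = -320*(-117) = 37440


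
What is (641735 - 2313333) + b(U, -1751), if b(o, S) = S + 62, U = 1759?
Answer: -1673287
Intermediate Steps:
b(o, S) = 62 + S
(641735 - 2313333) + b(U, -1751) = (641735 - 2313333) + (62 - 1751) = -1671598 - 1689 = -1673287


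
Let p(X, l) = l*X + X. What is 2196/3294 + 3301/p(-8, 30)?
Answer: -9407/744 ≈ -12.644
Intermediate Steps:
p(X, l) = X + X*l (p(X, l) = X*l + X = X + X*l)
2196/3294 + 3301/p(-8, 30) = 2196/3294 + 3301/((-8*(1 + 30))) = 2196*(1/3294) + 3301/((-8*31)) = ⅔ + 3301/(-248) = ⅔ + 3301*(-1/248) = ⅔ - 3301/248 = -9407/744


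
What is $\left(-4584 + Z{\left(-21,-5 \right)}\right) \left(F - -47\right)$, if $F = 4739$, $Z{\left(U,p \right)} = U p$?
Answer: $-21436494$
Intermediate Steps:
$\left(-4584 + Z{\left(-21,-5 \right)}\right) \left(F - -47\right) = \left(-4584 - -105\right) \left(4739 - -47\right) = \left(-4584 + 105\right) \left(4739 + \left(-23 + 70\right)\right) = - 4479 \left(4739 + 47\right) = \left(-4479\right) 4786 = -21436494$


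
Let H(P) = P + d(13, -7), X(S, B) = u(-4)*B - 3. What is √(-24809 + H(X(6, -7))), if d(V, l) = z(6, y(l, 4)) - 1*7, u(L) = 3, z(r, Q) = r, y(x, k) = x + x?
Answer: I*√24834 ≈ 157.59*I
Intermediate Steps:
y(x, k) = 2*x
d(V, l) = -1 (d(V, l) = 6 - 1*7 = 6 - 7 = -1)
X(S, B) = -3 + 3*B (X(S, B) = 3*B - 3 = -3 + 3*B)
H(P) = -1 + P (H(P) = P - 1 = -1 + P)
√(-24809 + H(X(6, -7))) = √(-24809 + (-1 + (-3 + 3*(-7)))) = √(-24809 + (-1 + (-3 - 21))) = √(-24809 + (-1 - 24)) = √(-24809 - 25) = √(-24834) = I*√24834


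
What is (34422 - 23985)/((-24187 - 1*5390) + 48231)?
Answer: 3479/6218 ≈ 0.55950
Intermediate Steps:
(34422 - 23985)/((-24187 - 1*5390) + 48231) = 10437/((-24187 - 5390) + 48231) = 10437/(-29577 + 48231) = 10437/18654 = 10437*(1/18654) = 3479/6218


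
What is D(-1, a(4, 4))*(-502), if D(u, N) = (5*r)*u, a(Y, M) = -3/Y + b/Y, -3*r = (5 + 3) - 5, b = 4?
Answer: -2510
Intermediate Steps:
r = -1 (r = -((5 + 3) - 5)/3 = -(8 - 5)/3 = -⅓*3 = -1)
a(Y, M) = 1/Y (a(Y, M) = -3/Y + 4/Y = 1/Y)
D(u, N) = -5*u (D(u, N) = (5*(-1))*u = -5*u)
D(-1, a(4, 4))*(-502) = -5*(-1)*(-502) = 5*(-502) = -2510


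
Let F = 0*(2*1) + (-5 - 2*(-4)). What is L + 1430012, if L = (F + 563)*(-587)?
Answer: 1097770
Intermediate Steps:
F = 3 (F = 0*2 + (-5 + 8) = 0 + 3 = 3)
L = -332242 (L = (3 + 563)*(-587) = 566*(-587) = -332242)
L + 1430012 = -332242 + 1430012 = 1097770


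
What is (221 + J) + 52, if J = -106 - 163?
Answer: 4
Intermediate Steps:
J = -269
(221 + J) + 52 = (221 - 269) + 52 = -48 + 52 = 4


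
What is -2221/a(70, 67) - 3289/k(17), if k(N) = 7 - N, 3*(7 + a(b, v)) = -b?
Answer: 365929/910 ≈ 402.12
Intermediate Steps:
a(b, v) = -7 - b/3 (a(b, v) = -7 + (-b)/3 = -7 - b/3)
-2221/a(70, 67) - 3289/k(17) = -2221/(-7 - ⅓*70) - 3289/(7 - 1*17) = -2221/(-7 - 70/3) - 3289/(7 - 17) = -2221/(-91/3) - 3289/(-10) = -2221*(-3/91) - 3289*(-⅒) = 6663/91 + 3289/10 = 365929/910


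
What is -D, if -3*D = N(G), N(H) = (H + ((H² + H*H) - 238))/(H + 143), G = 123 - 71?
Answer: 5222/585 ≈ 8.9265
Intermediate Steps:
G = 52
N(H) = (-238 + H + 2*H²)/(143 + H) (N(H) = (H + ((H² + H²) - 238))/(143 + H) = (H + (2*H² - 238))/(143 + H) = (H + (-238 + 2*H²))/(143 + H) = (-238 + H + 2*H²)/(143 + H))
D = -5222/585 (D = -(-238 + 52 + 2*52²)/(3*(143 + 52)) = -(-238 + 52 + 2*2704)/(3*195) = -(-238 + 52 + 5408)/585 = -5222/585 ≈ -8.9265)
-D = -1*(-5222/585) = 5222/585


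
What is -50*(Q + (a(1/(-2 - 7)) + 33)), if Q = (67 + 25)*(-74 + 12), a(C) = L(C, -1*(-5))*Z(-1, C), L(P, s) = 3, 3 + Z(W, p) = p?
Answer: 852050/3 ≈ 2.8402e+5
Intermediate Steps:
Z(W, p) = -3 + p
a(C) = -9 + 3*C (a(C) = 3*(-3 + C) = -9 + 3*C)
Q = -5704 (Q = 92*(-62) = -5704)
-50*(Q + (a(1/(-2 - 7)) + 33)) = -50*(-5704 + ((-9 + 3/(-2 - 7)) + 33)) = -50*(-5704 + ((-9 + 3/(-9)) + 33)) = -50*(-5704 + ((-9 + 3*(-⅑)) + 33)) = -50*(-5704 + ((-9 - ⅓) + 33)) = -50*(-5704 + (-28/3 + 33)) = -50*(-5704 + 71/3) = -50*(-17041/3) = 852050/3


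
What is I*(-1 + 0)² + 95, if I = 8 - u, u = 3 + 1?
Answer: 99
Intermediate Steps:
u = 4
I = 4 (I = 8 - 1*4 = 8 - 4 = 4)
I*(-1 + 0)² + 95 = 4*(-1 + 0)² + 95 = 4*(-1)² + 95 = 4*1 + 95 = 4 + 95 = 99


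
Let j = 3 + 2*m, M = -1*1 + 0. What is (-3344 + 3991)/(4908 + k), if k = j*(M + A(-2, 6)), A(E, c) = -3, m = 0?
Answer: 647/4896 ≈ 0.13215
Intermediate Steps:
M = -1 (M = -1 + 0 = -1)
j = 3 (j = 3 + 2*0 = 3 + 0 = 3)
k = -12 (k = 3*(-1 - 3) = 3*(-4) = -12)
(-3344 + 3991)/(4908 + k) = (-3344 + 3991)/(4908 - 12) = 647/4896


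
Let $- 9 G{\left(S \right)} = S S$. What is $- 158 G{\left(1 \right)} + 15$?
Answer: $\frac{293}{9} \approx 32.556$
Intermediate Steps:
$G{\left(S \right)} = - \frac{S^{2}}{9}$ ($G{\left(S \right)} = - \frac{S S}{9} = - \frac{S^{2}}{9}$)
$- 158 G{\left(1 \right)} + 15 = - 158 \left(- \frac{1^{2}}{9}\right) + 15 = - 158 \left(\left(- \frac{1}{9}\right) 1\right) + 15 = \left(-158\right) \left(- \frac{1}{9}\right) + 15 = \frac{158}{9} + 15 = \frac{293}{9}$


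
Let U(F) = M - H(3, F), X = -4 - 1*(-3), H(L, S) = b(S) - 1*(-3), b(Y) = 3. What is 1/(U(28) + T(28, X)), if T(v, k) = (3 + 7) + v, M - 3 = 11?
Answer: 1/46 ≈ 0.021739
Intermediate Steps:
M = 14 (M = 3 + 11 = 14)
H(L, S) = 6 (H(L, S) = 3 - 1*(-3) = 3 + 3 = 6)
X = -1 (X = -4 + 3 = -1)
T(v, k) = 10 + v
U(F) = 8 (U(F) = 14 - 1*6 = 14 - 6 = 8)
1/(U(28) + T(28, X)) = 1/(8 + (10 + 28)) = 1/(8 + 38) = 1/46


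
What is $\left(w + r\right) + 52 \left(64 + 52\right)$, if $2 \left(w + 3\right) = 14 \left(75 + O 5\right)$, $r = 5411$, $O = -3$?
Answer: $11860$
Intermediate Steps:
$w = 417$ ($w = -3 + \frac{14 \left(75 - 15\right)}{2} = -3 + \frac{14 \cdot 60}{2} = -3 + \frac{1}{2} \cdot 840 = -3 + 420 = 417$)
$\left(w + r\right) + 52 \left(64 + 52\right) = \left(417 + 5411\right) + 52 \left(64 + 52\right) = 5828 + 52 \cdot 116 = 5828 + 6032 = 11860$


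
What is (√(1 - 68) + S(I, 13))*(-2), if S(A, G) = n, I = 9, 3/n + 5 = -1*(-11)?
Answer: -1 - 2*I*√67 ≈ -1.0 - 16.371*I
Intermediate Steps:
n = ½ (n = 3/(-5 - 1*(-11)) = 3/(-5 + 11) = 3/6 = 3*(⅙) = ½ ≈ 0.50000)
S(A, G) = ½
(√(1 - 68) + S(I, 13))*(-2) = (√(1 - 68) + ½)*(-2) = (√(-67) + ½)*(-2) = (I*√67 + ½)*(-2) = (½ + I*√67)*(-2) = -1 - 2*I*√67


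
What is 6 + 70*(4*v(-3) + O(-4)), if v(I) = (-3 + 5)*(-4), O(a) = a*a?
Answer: -1114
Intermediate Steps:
O(a) = a**2
v(I) = -8 (v(I) = 2*(-4) = -8)
6 + 70*(4*v(-3) + O(-4)) = 6 + 70*(4*(-8) + (-4)**2) = 6 + 70*(-32 + 16) = 6 + 70*(-16) = 6 - 1120 = -1114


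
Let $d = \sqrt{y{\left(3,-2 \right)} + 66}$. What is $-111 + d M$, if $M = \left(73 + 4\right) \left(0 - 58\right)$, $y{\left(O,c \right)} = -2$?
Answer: $-35839$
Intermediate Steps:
$M = -4466$ ($M = 77 \left(-58\right) = -4466$)
$d = 8$ ($d = \sqrt{-2 + 66} = \sqrt{64} = 8$)
$-111 + d M = -111 + 8 \left(-4466\right) = -111 - 35728 = -35839$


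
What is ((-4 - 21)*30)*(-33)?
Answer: 24750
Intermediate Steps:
((-4 - 21)*30)*(-33) = -25*30*(-33) = -750*(-33) = 24750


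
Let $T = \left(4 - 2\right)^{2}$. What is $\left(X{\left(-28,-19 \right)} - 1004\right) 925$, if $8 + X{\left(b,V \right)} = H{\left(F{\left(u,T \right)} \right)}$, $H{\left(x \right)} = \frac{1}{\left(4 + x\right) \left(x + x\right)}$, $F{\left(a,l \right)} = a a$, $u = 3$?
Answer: $- \frac{219046475}{234} \approx -9.361 \cdot 10^{5}$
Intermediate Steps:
$T = 4$ ($T = 2^{2} = 4$)
$F{\left(a,l \right)} = a^{2}$
$H{\left(x \right)} = \frac{1}{2 x \left(4 + x\right)}$ ($H{\left(x \right)} = \frac{1}{\left(4 + x\right) 2 x} = \frac{1}{2 x \left(4 + x\right)}$)
$X{\left(b,V \right)} = - \frac{1871}{234}$ ($X{\left(b,V \right)} = -8 + \frac{1}{2 \cdot 3^{2} \left(4 + 3^{2}\right)} = -8 + \frac{1}{2 \cdot 9 \left(4 + 9\right)} = -8 + \frac{1}{2} \cdot \frac{1}{9} \cdot \frac{1}{13} = -8 + \frac{1}{234} = - \frac{1871}{234}$)
$\left(X{\left(-28,-19 \right)} - 1004\right) 925 = \left(- \frac{1871}{234} - 1004\right) 925 = \left(- \frac{236807}{234}\right) 925 = - \frac{219046475}{234}$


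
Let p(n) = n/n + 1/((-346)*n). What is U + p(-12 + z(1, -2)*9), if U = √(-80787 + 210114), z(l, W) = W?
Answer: 10381/10380 + √129327 ≈ 360.62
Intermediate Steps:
p(n) = 1 - 1/(346*n)
U = √129327 ≈ 359.62
U + p(-12 + z(1, -2)*9) = √129327 + (-1/346 + (-12 - 2*9))/(-12 - 2*9) = √129327 + (-1/346 + (-12 - 18))/(-12 - 18) = √129327 + (-1/346 - 30)/(-30) = √129327 - 1/30*(-10381/346) = √129327 + 10381/10380 = 10381/10380 + √129327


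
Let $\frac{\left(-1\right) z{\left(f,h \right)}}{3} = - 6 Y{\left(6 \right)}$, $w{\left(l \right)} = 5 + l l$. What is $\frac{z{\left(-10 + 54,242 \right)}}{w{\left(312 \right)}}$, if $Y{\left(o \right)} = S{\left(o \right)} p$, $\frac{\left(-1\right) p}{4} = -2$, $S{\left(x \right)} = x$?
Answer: $\frac{864}{97349} \approx 0.0088753$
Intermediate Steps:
$p = 8$ ($p = \left(-4\right) \left(-2\right) = 8$)
$Y{\left(o \right)} = 8 o$ ($Y{\left(o \right)} = o 8 = 8 o$)
$w{\left(l \right)} = 5 + l^{2}$
$z{\left(f,h \right)} = 864$ ($z{\left(f,h \right)} = - 3 \left(- 6 \cdot 8 \cdot 6\right) = - 3 \left(\left(-6\right) 48\right) = \left(-3\right) \left(-288\right) = 864$)
$\frac{z{\left(-10 + 54,242 \right)}}{w{\left(312 \right)}} = \frac{864}{5 + 312^{2}} = \frac{864}{5 + 97344} = \frac{864}{97349}$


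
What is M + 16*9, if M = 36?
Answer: 180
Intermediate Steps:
M + 16*9 = 36 + 16*9 = 36 + 144 = 180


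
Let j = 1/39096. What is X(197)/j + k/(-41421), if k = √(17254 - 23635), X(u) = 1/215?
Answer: 39096/215 - I*√709/13807 ≈ 181.84 - 0.0019285*I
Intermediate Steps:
X(u) = 1/215
k = 3*I*√709 (k = √(-6381) = 3*I*√709 ≈ 79.881*I)
j = 1/39096 ≈ 2.5578e-5
X(197)/j + k/(-41421) = 1/(215*(1/39096)) + (3*I*√709)/(-41421) = (1/215)*39096 + (3*I*√709)*(-1/41421) = 39096/215 - I*√709/13807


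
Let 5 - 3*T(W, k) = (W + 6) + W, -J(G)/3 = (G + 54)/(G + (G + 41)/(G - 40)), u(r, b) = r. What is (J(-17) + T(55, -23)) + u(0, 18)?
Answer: -10138/331 ≈ -30.628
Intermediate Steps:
J(G) = -3*(54 + G)/(G + (41 + G)/(-40 + G)) (J(G) = -3*(G + 54)/(G + (G + 41)/(G - 40)) = -3*(54 + G)/(G + (41 + G)/(-40 + G)))
T(W, k) = -⅓ - 2*W/3 (T(W, k) = 5/3 - ((W + 6) + W)/3 = 5/3 - ((6 + W) + W)/3 = 5/3 - (6 + 2*W)/3 = 5/3 + (-2 - 2*W/3) = -⅓ - 2*W/3)
(J(-17) + T(55, -23)) + u(0, 18) = (3*(2160 - 1*(-17)² - 14*(-17))/(41 + (-17)² - 39*(-17)) + (-⅓ - ⅔*55)) + 0 = (3*(2160 - 1*289 + 238)/(41 + 289 + 663) + (-⅓ - 110/3)) + 0 = (3*(2160 - 289 + 238)/993 - 37) + 0 = (3*(1/993)*2109 - 37) + 0 = (2109/331 - 37) + 0 = -10138/331 + 0 = -10138/331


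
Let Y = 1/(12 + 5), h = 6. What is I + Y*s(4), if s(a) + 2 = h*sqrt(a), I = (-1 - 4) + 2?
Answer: -41/17 ≈ -2.4118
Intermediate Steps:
I = -3 (I = -5 + 2 = -3)
Y = 1/17 ≈ 0.058824
s(a) = -2 + 6*sqrt(a)
I + Y*s(4) = -3 + (-2 + 6*sqrt(4))/17 = -3 + (-2 + 6*2)/17 = -3 + (-2 + 12)/17 = -3 + (1/17)*10 = -3 + 10/17 = -41/17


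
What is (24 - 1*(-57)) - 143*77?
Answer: -10930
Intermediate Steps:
(24 - 1*(-57)) - 143*77 = (24 + 57) - 11011 = 81 - 11011 = -10930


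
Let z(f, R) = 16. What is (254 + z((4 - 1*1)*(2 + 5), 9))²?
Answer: 72900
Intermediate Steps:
(254 + z((4 - 1*1)*(2 + 5), 9))² = (254 + 16)² = 270² = 72900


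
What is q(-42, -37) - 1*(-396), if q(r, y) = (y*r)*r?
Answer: -64872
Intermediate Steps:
q(r, y) = y*r² (q(r, y) = (r*y)*r = y*r²)
q(-42, -37) - 1*(-396) = -37*(-42)² - 1*(-396) = -37*1764 + 396 = -65268 + 396 = -64872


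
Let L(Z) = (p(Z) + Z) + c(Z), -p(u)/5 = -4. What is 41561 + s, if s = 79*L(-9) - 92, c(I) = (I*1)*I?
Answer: 48737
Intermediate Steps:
p(u) = 20 (p(u) = -5*(-4) = 20)
c(I) = I**2 (c(I) = I*I = I**2)
L(Z) = 20 + Z + Z**2 (L(Z) = (20 + Z) + Z**2 = 20 + Z + Z**2)
s = 7176 (s = 79*(20 - 9 + (-9)**2) - 92 = 79*(20 - 9 + 81) - 92 = 79*92 - 92 = 7268 - 92 = 7176)
41561 + s = 41561 + 7176 = 48737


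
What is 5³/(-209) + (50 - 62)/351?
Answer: -15461/24453 ≈ -0.63227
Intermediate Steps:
5³/(-209) + (50 - 62)/351 = 125*(-1/209) - 12*1/351 = -125/209 - 4/117 = -15461/24453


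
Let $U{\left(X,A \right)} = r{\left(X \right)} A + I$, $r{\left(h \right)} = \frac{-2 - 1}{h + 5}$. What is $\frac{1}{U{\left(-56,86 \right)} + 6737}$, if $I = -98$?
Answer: $\frac{17}{112949} \approx 0.00015051$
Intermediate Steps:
$r{\left(h \right)} = - \frac{3}{5 + h}$
$U{\left(X,A \right)} = -98 - \frac{3 A}{5 + X}$ ($U{\left(X,A \right)} = - \frac{3}{5 + X} A - 98 = - \frac{3 A}{5 + X} - 98 = -98 - \frac{3 A}{5 + X}$)
$\frac{1}{U{\left(-56,86 \right)} + 6737} = \frac{1}{\frac{-490 - -5488 - 258}{5 - 56} + 6737} = \frac{1}{\frac{-490 + 5488 - 258}{-51} + 6737} = \frac{1}{\left(- \frac{1}{51}\right) 4740 + 6737} = \frac{1}{- \frac{1580}{17} + 6737} = \frac{1}{\frac{112949}{17}} = \frac{17}{112949}$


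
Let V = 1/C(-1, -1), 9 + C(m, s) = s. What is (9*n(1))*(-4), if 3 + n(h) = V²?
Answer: 2691/25 ≈ 107.64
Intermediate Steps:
C(m, s) = -9 + s
V = -⅒ (V = 1/(-9 - 1) = 1/(-10) = -⅒ ≈ -0.10000)
n(h) = -299/100 (n(h) = -3 + (-⅒)² = -3 + 1/100 = -299/100)
(9*n(1))*(-4) = (9*(-299/100))*(-4) = -2691/100*(-4) = 2691/25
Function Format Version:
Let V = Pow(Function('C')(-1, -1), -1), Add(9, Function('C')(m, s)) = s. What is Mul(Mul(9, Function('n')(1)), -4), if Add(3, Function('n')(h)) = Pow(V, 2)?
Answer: Rational(2691, 25) ≈ 107.64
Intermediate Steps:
Function('C')(m, s) = Add(-9, s)
V = Rational(-1, 10) (V = Pow(Add(-9, -1), -1) = Pow(-10, -1) = Rational(-1, 10) ≈ -0.10000)
Function('n')(h) = Rational(-299, 100) (Function('n')(h) = Add(-3, Pow(Rational(-1, 10), 2)) = Add(-3, Rational(1, 100)) = Rational(-299, 100))
Mul(Mul(9, Function('n')(1)), -4) = Mul(Mul(9, Rational(-299, 100)), -4) = Mul(Rational(-2691, 100), -4) = Rational(2691, 25)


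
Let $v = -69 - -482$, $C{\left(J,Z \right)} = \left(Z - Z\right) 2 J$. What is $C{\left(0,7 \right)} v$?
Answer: $0$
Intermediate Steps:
$C{\left(J,Z \right)} = 0$ ($C{\left(J,Z \right)} = 0 \cdot 2 J = 0 J = 0$)
$v = 413$ ($v = -69 + 482 = 413$)
$C{\left(0,7 \right)} v = 0 \cdot 413 = 0$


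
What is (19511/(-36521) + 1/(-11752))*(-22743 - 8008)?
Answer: 7052120464543/429194792 ≈ 16431.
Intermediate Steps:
(19511/(-36521) + 1/(-11752))*(-22743 - 8008) = (19511*(-1/36521) - 1/11752)*(-30751) = (-19511/36521 - 1/11752)*(-30751) = -229329793/429194792*(-30751) = 7052120464543/429194792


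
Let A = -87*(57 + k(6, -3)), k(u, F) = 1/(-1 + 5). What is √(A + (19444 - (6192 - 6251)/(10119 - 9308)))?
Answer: 7*√776557641/1622 ≈ 120.26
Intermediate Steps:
k(u, F) = ¼ (k(u, F) = 1/4 = ¼)
A = -19923/4 (A = -87*(57 + ¼) = -87*229/4 = -19923/4 ≈ -4980.8)
√(A + (19444 - (6192 - 6251)/(10119 - 9308))) = √(-19923/4 + (19444 - (6192 - 6251)/(10119 - 9308))) = √(-19923/4 + (19444 - (-59)/811)) = √(-19923/4 + (19444 - 1*(-59/811))) = √(-19923/4 + (19444 + 59/811)) = √(-19923/4 + 15769143/811) = √(46919019/3244) = 7*√776557641/1622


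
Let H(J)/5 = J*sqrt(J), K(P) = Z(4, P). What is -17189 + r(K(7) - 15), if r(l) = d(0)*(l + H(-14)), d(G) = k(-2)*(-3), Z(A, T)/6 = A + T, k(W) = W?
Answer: -16883 - 420*I*sqrt(14) ≈ -16883.0 - 1571.5*I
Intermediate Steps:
Z(A, T) = 6*A + 6*T (Z(A, T) = 6*(A + T) = 6*A + 6*T)
d(G) = 6 (d(G) = -2*(-3) = 6)
K(P) = 24 + 6*P (K(P) = 6*4 + 6*P = 24 + 6*P)
H(J) = 5*J**(3/2) (H(J) = 5*(J*sqrt(J)) = 5*J**(3/2))
r(l) = 6*l - 420*I*sqrt(14) (r(l) = 6*(l + 5*(-14)**(3/2)) = 6*(l + 5*(-14*I*sqrt(14))) = 6*(l - 70*I*sqrt(14)) = 6*l - 420*I*sqrt(14))
-17189 + r(K(7) - 15) = -17189 + (6*((24 + 6*7) - 15) - 420*I*sqrt(14)) = -17189 + (6*((24 + 42) - 15) - 420*I*sqrt(14)) = -17189 + (6*(66 - 15) - 420*I*sqrt(14)) = -17189 + (6*51 - 420*I*sqrt(14)) = -17189 + (306 - 420*I*sqrt(14)) = -16883 - 420*I*sqrt(14)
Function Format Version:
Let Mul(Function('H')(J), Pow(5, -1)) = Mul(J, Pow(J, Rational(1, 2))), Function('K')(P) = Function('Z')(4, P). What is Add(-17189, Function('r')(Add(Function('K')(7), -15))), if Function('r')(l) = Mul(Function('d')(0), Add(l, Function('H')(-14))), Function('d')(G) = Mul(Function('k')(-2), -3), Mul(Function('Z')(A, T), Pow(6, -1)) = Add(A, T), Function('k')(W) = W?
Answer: Add(-16883, Mul(-420, I, Pow(14, Rational(1, 2)))) ≈ Add(-16883., Mul(-1571.5, I))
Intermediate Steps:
Function('Z')(A, T) = Add(Mul(6, A), Mul(6, T)) (Function('Z')(A, T) = Mul(6, Add(A, T)) = Add(Mul(6, A), Mul(6, T)))
Function('d')(G) = 6 (Function('d')(G) = Mul(-2, -3) = 6)
Function('K')(P) = Add(24, Mul(6, P)) (Function('K')(P) = Add(Mul(6, 4), Mul(6, P)) = Add(24, Mul(6, P)))
Function('H')(J) = Mul(5, Pow(J, Rational(3, 2))) (Function('H')(J) = Mul(5, Mul(J, Pow(J, Rational(1, 2)))) = Mul(5, Pow(J, Rational(3, 2))))
Function('r')(l) = Add(Mul(6, l), Mul(-420, I, Pow(14, Rational(1, 2)))) (Function('r')(l) = Mul(6, Add(l, Mul(5, Pow(-14, Rational(3, 2))))) = Mul(6, Add(l, Mul(5, Mul(-14, I, Pow(14, Rational(1, 2)))))) = Mul(6, Add(l, Mul(-70, I, Pow(14, Rational(1, 2))))) = Add(Mul(6, l), Mul(-420, I, Pow(14, Rational(1, 2)))))
Add(-17189, Function('r')(Add(Function('K')(7), -15))) = Add(-17189, Add(Mul(6, Add(Add(24, Mul(6, 7)), -15)), Mul(-420, I, Pow(14, Rational(1, 2))))) = Add(-17189, Add(Mul(6, Add(Add(24, 42), -15)), Mul(-420, I, Pow(14, Rational(1, 2))))) = Add(-17189, Add(Mul(6, Add(66, -15)), Mul(-420, I, Pow(14, Rational(1, 2))))) = Add(-17189, Add(Mul(6, 51), Mul(-420, I, Pow(14, Rational(1, 2))))) = Add(-17189, Add(306, Mul(-420, I, Pow(14, Rational(1, 2))))) = Add(-16883, Mul(-420, I, Pow(14, Rational(1, 2))))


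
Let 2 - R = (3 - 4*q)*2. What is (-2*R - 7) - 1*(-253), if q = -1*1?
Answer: 270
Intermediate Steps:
q = -1
R = -12 (R = 2 - (3 - 4*(-1))*2 = 2 - (3 + 4)*2 = 2 - 7*2 = 2 - 1*14 = 2 - 14 = -12)
(-2*R - 7) - 1*(-253) = (-2*(-12) - 7) - 1*(-253) = (24 - 7) + 253 = 17 + 253 = 270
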